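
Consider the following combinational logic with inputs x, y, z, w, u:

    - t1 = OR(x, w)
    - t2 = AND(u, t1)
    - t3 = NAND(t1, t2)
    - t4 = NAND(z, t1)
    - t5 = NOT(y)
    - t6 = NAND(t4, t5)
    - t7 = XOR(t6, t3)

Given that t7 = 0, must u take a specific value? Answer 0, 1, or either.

either

Both values of u occur among assignments with t7 = 0:
  u=0: x=0, y=0, z=1, w=1, u=0
  u=1: x=0, y=0, z=0, w=1, u=1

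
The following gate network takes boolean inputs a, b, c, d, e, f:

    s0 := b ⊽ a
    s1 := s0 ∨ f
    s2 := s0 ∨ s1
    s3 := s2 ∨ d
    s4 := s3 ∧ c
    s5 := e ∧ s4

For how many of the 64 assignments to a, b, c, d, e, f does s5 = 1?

s5 = e ∧ s4 must be 1, so both e = 1 and s4 = 1.
s4 = s3 ∧ c must be 1, so both s3 = 1 and c = 1.
s3 = s2 ∨ d must be 1, so at least one of s2, d is 1.
Enumerating the 64 input combinations, 13 give s5 = 1 and 51 give s5 = 0.

13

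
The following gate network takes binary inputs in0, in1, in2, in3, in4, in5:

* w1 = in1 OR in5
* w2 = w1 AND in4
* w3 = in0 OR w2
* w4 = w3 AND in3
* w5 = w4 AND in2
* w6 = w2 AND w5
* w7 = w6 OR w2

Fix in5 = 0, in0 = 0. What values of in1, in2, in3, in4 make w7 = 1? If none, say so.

in1=1, in2=0, in3=1, in4=1

w7 = w6 OR w2 must be 1, so at least one of w6, w2 is 1.
Check with in5 = 0, in0 = 0 and in1=1, in2=0, in3=1, in4=1:
w1 = in1 OR in5 = 1 OR 0 = 1
w2 = w1 AND in4 = 1 AND 1 = 1
w3 = in0 OR w2 = 0 OR 1 = 1
w4 = w3 AND in3 = 1 AND 1 = 1
w5 = w4 AND in2 = 1 AND 0 = 0
w6 = w2 AND w5 = 1 AND 0 = 0
w7 = w6 OR w2 = 0 OR 1 = 1
So w7 = 1.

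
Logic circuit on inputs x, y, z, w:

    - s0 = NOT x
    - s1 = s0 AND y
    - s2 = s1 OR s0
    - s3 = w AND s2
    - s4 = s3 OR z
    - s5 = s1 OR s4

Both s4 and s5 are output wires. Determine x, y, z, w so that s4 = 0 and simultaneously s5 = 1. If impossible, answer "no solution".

x=0 y=1 z=0 w=0

Check with x=0 y=1 z=0 w=0:
s0 = NOT x = NOT 0 = 1
s1 = s0 AND y = 1 AND 1 = 1
s2 = s1 OR s0 = 1 OR 1 = 1
s3 = w AND s2 = 0 AND 1 = 0
s4 = s3 OR z = 0 OR 0 = 0
s5 = s1 OR s4 = 1 OR 0 = 1
So s4 = 0 and s5 = 1.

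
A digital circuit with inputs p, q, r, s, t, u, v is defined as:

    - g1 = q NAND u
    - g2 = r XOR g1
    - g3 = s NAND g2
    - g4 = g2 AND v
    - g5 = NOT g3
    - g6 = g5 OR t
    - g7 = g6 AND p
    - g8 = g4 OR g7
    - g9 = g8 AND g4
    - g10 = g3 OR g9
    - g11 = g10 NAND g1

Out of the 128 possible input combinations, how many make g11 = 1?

g11 = g10 NAND g1 must be 1, so at least one of g10, g1 is 0.
Enumerating the 128 input combinations, 44 give g11 = 1 and 84 give g11 = 0.

44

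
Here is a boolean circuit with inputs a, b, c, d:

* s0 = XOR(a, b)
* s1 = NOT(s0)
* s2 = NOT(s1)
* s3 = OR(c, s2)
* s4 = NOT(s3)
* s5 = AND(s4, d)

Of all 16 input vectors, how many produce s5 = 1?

2

s5 = AND(s4, d) must be 1, so both s4 = 1 and d = 1.
s4 = NOT(s3) must be 1, so s3 = 0.
Satisfying assignments:
  a=0, b=0, c=0, d=1
  a=1, b=1, c=0, d=1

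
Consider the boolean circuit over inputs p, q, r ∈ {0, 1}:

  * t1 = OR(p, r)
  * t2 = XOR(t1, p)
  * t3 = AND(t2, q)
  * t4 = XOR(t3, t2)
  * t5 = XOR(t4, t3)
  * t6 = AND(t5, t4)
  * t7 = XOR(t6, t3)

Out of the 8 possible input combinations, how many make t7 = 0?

6

t7 = XOR(t6, t3) must be 0, so t6 and t3 are equal.
Satisfying assignments:
  p=0, q=0, r=0
  p=0, q=1, r=0
  p=1, q=0, r=0
  p=1, q=0, r=1
  p=1, q=1, r=0
  p=1, q=1, r=1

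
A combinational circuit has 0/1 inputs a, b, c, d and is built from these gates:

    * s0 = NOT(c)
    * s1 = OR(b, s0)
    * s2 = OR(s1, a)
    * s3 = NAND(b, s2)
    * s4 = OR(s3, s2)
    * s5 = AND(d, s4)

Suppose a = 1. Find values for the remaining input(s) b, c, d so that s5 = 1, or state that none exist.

b=0, c=0, d=1

Check with a = 1 and b=0, c=0, d=1:
s0 = NOT(c) = NOT 0 = 1
s1 = OR(b, s0) = OR(0, 1) = 1
s2 = OR(s1, a) = OR(1, 1) = 1
s3 = NAND(b, s2) = NAND(0, 1) = 1
s4 = OR(s3, s2) = OR(1, 1) = 1
s5 = AND(d, s4) = AND(1, 1) = 1
So s5 = 1.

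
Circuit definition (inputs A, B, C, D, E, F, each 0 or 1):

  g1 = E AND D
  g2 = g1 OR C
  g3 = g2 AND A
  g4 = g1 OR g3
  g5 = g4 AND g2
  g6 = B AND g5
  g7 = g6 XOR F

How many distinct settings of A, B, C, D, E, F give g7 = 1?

g7 = g6 XOR F must be 1, so g6 and F differ.
Enumerating the 64 input combinations, 32 give g7 = 1 and 32 give g7 = 0.

32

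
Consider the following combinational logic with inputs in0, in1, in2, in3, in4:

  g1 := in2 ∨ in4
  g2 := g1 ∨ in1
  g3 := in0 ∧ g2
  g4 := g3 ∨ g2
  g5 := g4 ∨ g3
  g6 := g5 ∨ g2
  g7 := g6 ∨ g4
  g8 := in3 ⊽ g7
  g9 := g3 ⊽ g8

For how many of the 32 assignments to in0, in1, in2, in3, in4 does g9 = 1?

16

g9 = g3 ⊽ g8 must be 1, so both g3 = 0 and g8 = 0.
g3 = in0 ∧ g2 must be 0, so at least one of in0, g2 is 0.
g8 = in3 ⊽ g7 must be 0, so at least one of in3, g7 is 1.
Enumerating the 32 input combinations, 16 give g9 = 1 and 16 give g9 = 0.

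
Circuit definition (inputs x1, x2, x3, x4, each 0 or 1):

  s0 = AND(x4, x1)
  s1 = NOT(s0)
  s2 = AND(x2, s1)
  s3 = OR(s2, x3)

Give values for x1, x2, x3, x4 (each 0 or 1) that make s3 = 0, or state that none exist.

Check with x1=1, x2=0, x3=0, x4=1:
s0 = AND(x4, x1) = AND(1, 1) = 1
s1 = NOT(s0) = NOT 1 = 0
s2 = AND(x2, s1) = AND(0, 0) = 0
s3 = OR(s2, x3) = OR(0, 0) = 0
So s3 = 0 as required.

x1=1, x2=0, x3=0, x4=1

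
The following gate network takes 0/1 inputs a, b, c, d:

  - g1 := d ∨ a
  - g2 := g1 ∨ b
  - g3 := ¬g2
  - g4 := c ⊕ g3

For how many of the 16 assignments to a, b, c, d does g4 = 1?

g4 = c ⊕ g3 must be 1, so c and g3 differ.
Enumerating the 16 input combinations, 8 give g4 = 1 and 8 give g4 = 0.

8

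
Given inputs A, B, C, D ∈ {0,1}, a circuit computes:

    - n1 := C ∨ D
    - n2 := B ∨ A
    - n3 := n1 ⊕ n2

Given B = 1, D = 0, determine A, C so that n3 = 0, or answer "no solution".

Check with B = 1, D = 0 and A=1, C=1:
n1 = C ∨ D = 1 ∨ 0 = 1
n2 = B ∨ A = 1 ∨ 1 = 1
n3 = n1 ⊕ n2 = 1 ⊕ 1 = 0
So n3 = 0.

A=1 C=1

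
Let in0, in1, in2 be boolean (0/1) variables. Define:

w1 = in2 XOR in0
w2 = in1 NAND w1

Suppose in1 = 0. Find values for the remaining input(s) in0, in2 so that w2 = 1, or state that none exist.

w2 = in1 NAND w1 must be 1, so at least one of in1, w1 is 0.
Check with in1 = 0 and in0=1, in2=0:
w1 = in2 XOR in0 = 0 XOR 1 = 1
w2 = in1 NAND w1 = 0 NAND 1 = 1
So w2 = 1.

in0=1, in2=0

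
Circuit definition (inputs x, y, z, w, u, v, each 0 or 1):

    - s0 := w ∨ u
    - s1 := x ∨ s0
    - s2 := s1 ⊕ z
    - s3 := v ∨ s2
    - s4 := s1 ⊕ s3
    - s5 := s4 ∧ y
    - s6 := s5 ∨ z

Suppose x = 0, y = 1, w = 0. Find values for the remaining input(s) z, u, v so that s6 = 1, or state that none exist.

z=1 u=0 v=0

Check with x = 0, y = 1, w = 0 and z=1, u=0, v=0:
s0 = w ∨ u = 0 ∨ 0 = 0
s1 = x ∨ s0 = 0 ∨ 0 = 0
s2 = s1 ⊕ z = 0 ⊕ 1 = 1
s3 = v ∨ s2 = 0 ∨ 1 = 1
s4 = s1 ⊕ s3 = 0 ⊕ 1 = 1
s5 = s4 ∧ y = 1 ∧ 1 = 1
s6 = s5 ∨ z = 1 ∨ 1 = 1
So s6 = 1.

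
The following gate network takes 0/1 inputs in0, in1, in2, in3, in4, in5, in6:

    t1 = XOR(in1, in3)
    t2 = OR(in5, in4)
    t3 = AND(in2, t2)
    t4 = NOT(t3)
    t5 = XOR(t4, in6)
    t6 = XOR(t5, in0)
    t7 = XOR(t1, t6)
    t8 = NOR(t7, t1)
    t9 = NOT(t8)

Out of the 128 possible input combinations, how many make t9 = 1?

t9 = NOT(t8) must be 1, so t8 = 0.
t8 = NOR(t7, t1) must be 0, so at least one of t7, t1 is 1.
Enumerating the 128 input combinations, 96 give t9 = 1 and 32 give t9 = 0.

96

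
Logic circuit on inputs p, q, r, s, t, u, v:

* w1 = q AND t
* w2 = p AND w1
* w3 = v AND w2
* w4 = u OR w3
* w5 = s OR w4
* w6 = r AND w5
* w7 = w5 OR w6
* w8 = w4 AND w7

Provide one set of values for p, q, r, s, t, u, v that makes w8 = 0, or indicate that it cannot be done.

Check with p=1, q=0, r=0, s=0, t=1, u=0, v=1:
w1 = q AND t = 0 AND 1 = 0
w2 = p AND w1 = 1 AND 0 = 0
w3 = v AND w2 = 1 AND 0 = 0
w4 = u OR w3 = 0 OR 0 = 0
w5 = s OR w4 = 0 OR 0 = 0
w6 = r AND w5 = 0 AND 0 = 0
w7 = w5 OR w6 = 0 OR 0 = 0
w8 = w4 AND w7 = 0 AND 0 = 0
So w8 = 0 as required.

p=1, q=0, r=0, s=0, t=1, u=0, v=1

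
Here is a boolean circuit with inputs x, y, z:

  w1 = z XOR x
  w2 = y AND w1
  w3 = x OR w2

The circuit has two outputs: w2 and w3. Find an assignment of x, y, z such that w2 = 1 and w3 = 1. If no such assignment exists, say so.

x=1, y=1, z=0

Check with x=1, y=1, z=0:
w1 = z XOR x = 0 XOR 1 = 1
w2 = y AND w1 = 1 AND 1 = 1
w3 = x OR w2 = 1 OR 1 = 1
So w2 = 1 and w3 = 1.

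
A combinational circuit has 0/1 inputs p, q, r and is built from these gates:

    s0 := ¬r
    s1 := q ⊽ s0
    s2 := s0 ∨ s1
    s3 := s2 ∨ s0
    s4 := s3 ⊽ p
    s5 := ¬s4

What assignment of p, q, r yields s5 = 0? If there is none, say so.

p=0, q=1, r=1

s5 = ¬s4 must be 0, so s4 = 1.
s4 = s3 ⊽ p must be 1, so both s3 = 0 and p = 0.
Check with p=0, q=1, r=1:
s0 = ¬r = ¬1 = 0
s1 = q ⊽ s0 = 1 ⊽ 0 = 0
s2 = s0 ∨ s1 = 0 ∨ 0 = 0
s3 = s2 ∨ s0 = 0 ∨ 0 = 0
s4 = s3 ⊽ p = 0 ⊽ 0 = 1
s5 = ¬s4 = ¬1 = 0
So s5 = 0 as required.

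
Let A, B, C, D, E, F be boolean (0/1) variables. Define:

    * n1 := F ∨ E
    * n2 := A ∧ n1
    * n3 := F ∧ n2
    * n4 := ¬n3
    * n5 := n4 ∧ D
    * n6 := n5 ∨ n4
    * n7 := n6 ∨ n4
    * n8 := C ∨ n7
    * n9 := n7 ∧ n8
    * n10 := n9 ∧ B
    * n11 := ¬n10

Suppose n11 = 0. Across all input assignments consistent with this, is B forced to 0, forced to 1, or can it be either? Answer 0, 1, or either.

n11 = ¬n10 must be 0, so n10 = 1.
Every assignment with n11 = 0 has B = 1; there are 24 such assignment(s).

1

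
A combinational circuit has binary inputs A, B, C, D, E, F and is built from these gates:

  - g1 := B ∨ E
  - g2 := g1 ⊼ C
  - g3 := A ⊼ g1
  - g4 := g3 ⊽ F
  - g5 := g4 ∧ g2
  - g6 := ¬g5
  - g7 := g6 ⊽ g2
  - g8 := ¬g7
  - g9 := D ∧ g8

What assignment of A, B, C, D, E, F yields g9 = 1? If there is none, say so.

g9 = D ∧ g8 must be 1, so both D = 1 and g8 = 1.
g8 = ¬g7 must be 1, so g7 = 0.
g7 = g6 ⊽ g2 must be 0, so at least one of g6, g2 is 1.
Check with A=0, B=1, C=0, D=1, E=0, F=0:
g1 = B ∨ E = 1 ∨ 0 = 1
g2 = g1 ⊼ C = 1 ⊼ 0 = 1
g3 = A ⊼ g1 = 0 ⊼ 1 = 1
g4 = g3 ⊽ F = 1 ⊽ 0 = 0
g5 = g4 ∧ g2 = 0 ∧ 1 = 0
g6 = ¬g5 = ¬0 = 1
g7 = g6 ⊽ g2 = 1 ⊽ 1 = 0
g8 = ¬g7 = ¬0 = 1
g9 = D ∧ g8 = 1 ∧ 1 = 1
So g9 = 1 as required.

A=0, B=1, C=0, D=1, E=0, F=0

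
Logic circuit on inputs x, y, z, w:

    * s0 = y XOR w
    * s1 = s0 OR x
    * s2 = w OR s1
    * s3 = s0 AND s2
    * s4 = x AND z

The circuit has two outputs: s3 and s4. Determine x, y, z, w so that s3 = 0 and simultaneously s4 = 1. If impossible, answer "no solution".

Check with x=1, y=1, z=1, w=1:
s0 = y XOR w = 1 XOR 1 = 0
s1 = s0 OR x = 0 OR 1 = 1
s2 = w OR s1 = 1 OR 1 = 1
s3 = s0 AND s2 = 0 AND 1 = 0
s4 = x AND z = 1 AND 1 = 1
So s3 = 0 and s4 = 1.

x=1, y=1, z=1, w=1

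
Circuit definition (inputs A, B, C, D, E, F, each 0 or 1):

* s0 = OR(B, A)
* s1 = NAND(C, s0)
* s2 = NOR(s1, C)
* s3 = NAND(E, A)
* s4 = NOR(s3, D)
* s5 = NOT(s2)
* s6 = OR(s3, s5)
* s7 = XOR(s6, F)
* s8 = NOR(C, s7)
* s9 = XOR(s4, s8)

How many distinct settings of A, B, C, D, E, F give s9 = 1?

s9 = XOR(s4, s8) must be 1, so s4 and s8 differ.
Enumerating the 64 input combinations, 20 give s9 = 1 and 44 give s9 = 0.

20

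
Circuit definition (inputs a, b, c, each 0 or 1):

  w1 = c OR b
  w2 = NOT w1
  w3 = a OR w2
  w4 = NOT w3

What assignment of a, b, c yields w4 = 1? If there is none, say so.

a=0, b=1, c=1

w4 = NOT w3 must be 1, so w3 = 0.
Check with a=0, b=1, c=1:
w1 = c OR b = 1 OR 1 = 1
w2 = NOT w1 = NOT 1 = 0
w3 = a OR w2 = 0 OR 0 = 0
w4 = NOT w3 = NOT 0 = 1
So w4 = 1 as required.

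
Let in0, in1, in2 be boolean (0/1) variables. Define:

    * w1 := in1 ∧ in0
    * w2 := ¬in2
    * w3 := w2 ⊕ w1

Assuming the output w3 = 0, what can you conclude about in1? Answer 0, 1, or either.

Both values of in1 occur among assignments with w3 = 0:
  in1=0: in0=0, in1=0, in2=1
  in1=1: in0=0, in1=1, in2=1

either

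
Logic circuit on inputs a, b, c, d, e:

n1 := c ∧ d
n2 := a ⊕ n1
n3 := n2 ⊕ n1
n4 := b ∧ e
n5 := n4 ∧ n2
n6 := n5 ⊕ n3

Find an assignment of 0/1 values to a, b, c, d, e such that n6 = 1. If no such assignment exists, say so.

Check with a=1, b=1, c=1, d=0, e=0:
n1 = c ∧ d = 1 ∧ 0 = 0
n2 = a ⊕ n1 = 1 ⊕ 0 = 1
n3 = n2 ⊕ n1 = 1 ⊕ 0 = 1
n4 = b ∧ e = 1 ∧ 0 = 0
n5 = n4 ∧ n2 = 0 ∧ 1 = 0
n6 = n5 ⊕ n3 = 0 ⊕ 1 = 1
So n6 = 1 as required.

a=1, b=1, c=1, d=0, e=0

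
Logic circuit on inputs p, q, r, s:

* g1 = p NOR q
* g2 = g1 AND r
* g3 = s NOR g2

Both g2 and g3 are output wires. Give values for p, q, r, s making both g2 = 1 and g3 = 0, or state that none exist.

p=0, q=0, r=1, s=0

Check with p=0, q=0, r=1, s=0:
g1 = p NOR q = 0 NOR 0 = 1
g2 = g1 AND r = 1 AND 1 = 1
g3 = s NOR g2 = 0 NOR 1 = 0
So g2 = 1 and g3 = 0.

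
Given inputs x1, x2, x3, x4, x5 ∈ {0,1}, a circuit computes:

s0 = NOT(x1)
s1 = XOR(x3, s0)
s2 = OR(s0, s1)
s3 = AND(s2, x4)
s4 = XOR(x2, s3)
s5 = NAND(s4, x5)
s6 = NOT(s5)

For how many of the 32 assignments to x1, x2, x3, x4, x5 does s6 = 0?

24

s6 = NOT(s5) must be 0, so s5 = 1.
s5 = NAND(s4, x5) must be 1, so at least one of s4, x5 is 0.
Enumerating the 32 input combinations, 24 give s6 = 0 and 8 give s6 = 1.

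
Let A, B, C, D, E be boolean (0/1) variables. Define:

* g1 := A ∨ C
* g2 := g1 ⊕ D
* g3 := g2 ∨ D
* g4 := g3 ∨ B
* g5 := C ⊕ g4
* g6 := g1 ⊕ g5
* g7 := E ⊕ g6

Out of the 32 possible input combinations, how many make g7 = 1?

16

g7 = E ⊕ g6 must be 1, so E and g6 differ.
Enumerating the 32 input combinations, 16 give g7 = 1 and 16 give g7 = 0.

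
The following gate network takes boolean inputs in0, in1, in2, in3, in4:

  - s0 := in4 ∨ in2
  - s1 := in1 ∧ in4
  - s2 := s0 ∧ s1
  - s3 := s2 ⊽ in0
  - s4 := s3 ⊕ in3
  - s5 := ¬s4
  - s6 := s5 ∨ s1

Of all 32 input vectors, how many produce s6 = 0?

12

s6 = s5 ∨ s1 must be 0, so both s5 = 0 and s1 = 0.
s5 = ¬s4 must be 0, so s4 = 1.
Enumerating the 32 input combinations, 12 give s6 = 0 and 20 give s6 = 1.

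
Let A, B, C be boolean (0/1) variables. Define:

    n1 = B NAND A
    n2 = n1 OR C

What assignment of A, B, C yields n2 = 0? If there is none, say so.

Check with A=1, B=1, C=0:
n1 = B NAND A = 1 NAND 1 = 0
n2 = n1 OR C = 0 OR 0 = 0
So n2 = 0 as required.

A=1, B=1, C=0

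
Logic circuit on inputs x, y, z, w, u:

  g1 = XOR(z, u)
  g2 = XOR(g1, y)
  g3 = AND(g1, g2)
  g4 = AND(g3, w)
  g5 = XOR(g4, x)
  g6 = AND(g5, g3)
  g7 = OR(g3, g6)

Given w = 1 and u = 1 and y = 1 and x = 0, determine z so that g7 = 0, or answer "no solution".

Check with w = 1 and u = 1 and y = 1 and x = 0 and z=1:
g1 = XOR(z, u) = XOR(1, 1) = 0
g2 = XOR(g1, y) = XOR(0, 1) = 1
g3 = AND(g1, g2) = AND(0, 1) = 0
g4 = AND(g3, w) = AND(0, 1) = 0
g5 = XOR(g4, x) = XOR(0, 0) = 0
g6 = AND(g5, g3) = AND(0, 0) = 0
g7 = OR(g3, g6) = OR(0, 0) = 0
So g7 = 0.

z=1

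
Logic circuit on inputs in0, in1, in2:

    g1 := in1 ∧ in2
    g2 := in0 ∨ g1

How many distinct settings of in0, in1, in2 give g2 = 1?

5

g2 = in0 ∨ g1 must be 1, so at least one of in0, g1 is 1.
Satisfying assignments:
  in0=0, in1=1, in2=1
  in0=1, in1=0, in2=0
  in0=1, in1=0, in2=1
  in0=1, in1=1, in2=0
  in0=1, in1=1, in2=1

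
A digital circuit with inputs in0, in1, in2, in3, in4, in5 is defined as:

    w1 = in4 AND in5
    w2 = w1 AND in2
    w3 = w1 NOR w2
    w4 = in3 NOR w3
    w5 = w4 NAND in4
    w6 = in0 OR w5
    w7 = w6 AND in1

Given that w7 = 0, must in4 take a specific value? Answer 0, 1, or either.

either

Both values of in4 occur among assignments with w7 = 0:
  in4=0: in0=0, in1=0, in2=0, in3=0, in4=0, in5=0
  in4=1: in0=0, in1=0, in2=0, in3=0, in4=1, in5=0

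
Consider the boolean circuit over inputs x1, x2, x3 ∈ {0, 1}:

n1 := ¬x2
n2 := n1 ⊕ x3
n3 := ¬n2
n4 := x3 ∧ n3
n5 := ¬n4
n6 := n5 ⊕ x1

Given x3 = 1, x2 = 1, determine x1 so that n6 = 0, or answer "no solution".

n6 = n5 ⊕ x1 must be 0, so n5 and x1 are equal.
Check with x3 = 1, x2 = 1 and x1=1:
n1 = ¬x2 = ¬1 = 0
n2 = n1 ⊕ x3 = 0 ⊕ 1 = 1
n3 = ¬n2 = ¬1 = 0
n4 = x3 ∧ n3 = 1 ∧ 0 = 0
n5 = ¬n4 = ¬0 = 1
n6 = n5 ⊕ x1 = 1 ⊕ 1 = 0
So n6 = 0.

x1=1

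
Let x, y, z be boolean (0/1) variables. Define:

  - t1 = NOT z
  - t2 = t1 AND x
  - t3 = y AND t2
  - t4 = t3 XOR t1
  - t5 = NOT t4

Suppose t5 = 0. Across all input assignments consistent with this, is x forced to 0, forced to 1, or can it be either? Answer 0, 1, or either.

either

Both values of x occur among assignments with t5 = 0:
  x=0: x=0, y=0, z=0
  x=1: x=1, y=0, z=0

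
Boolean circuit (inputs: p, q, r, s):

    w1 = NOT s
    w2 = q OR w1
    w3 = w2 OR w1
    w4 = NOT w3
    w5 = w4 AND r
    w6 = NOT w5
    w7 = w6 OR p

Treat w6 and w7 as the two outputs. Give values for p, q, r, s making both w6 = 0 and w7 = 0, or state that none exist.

Check with p=0 q=0 r=1 s=1:
w1 = NOT s = NOT 1 = 0
w2 = q OR w1 = 0 OR 0 = 0
w3 = w2 OR w1 = 0 OR 0 = 0
w4 = NOT w3 = NOT 0 = 1
w5 = w4 AND r = 1 AND 1 = 1
w6 = NOT w5 = NOT 1 = 0
w7 = w6 OR p = 0 OR 0 = 0
So w6 = 0 and w7 = 0.

p=0 q=0 r=1 s=1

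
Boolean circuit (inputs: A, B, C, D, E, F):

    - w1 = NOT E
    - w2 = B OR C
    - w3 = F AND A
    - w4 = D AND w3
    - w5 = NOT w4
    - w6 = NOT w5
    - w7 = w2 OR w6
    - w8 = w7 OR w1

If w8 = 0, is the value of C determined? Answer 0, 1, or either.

w8 = w7 OR w1 must be 0, so both w7 = 0 and w1 = 0.
w7 = w2 OR w6 must be 0, so both w2 = 0 and w6 = 0.
w1 = NOT E must be 0, so E = 1.
Every assignment with w8 = 0 has C = 0; there are 7 such assignment(s).

0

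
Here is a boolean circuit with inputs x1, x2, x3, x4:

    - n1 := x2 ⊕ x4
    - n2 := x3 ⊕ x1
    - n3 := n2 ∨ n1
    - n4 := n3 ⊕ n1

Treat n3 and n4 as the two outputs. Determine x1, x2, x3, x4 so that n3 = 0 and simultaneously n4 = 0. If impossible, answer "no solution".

x1=1 x2=0 x3=1 x4=0

Check with x1=1 x2=0 x3=1 x4=0:
n1 = x2 ⊕ x4 = 0 ⊕ 0 = 0
n2 = x3 ⊕ x1 = 1 ⊕ 1 = 0
n3 = n2 ∨ n1 = 0 ∨ 0 = 0
n4 = n3 ⊕ n1 = 0 ⊕ 0 = 0
So n3 = 0 and n4 = 0.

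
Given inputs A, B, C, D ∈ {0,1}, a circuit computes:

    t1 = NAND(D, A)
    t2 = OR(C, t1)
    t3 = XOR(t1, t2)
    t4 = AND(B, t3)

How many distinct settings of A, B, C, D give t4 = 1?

1

t4 = AND(B, t3) must be 1, so both B = 1 and t3 = 1.
Satisfying assignments:
  A=1, B=1, C=1, D=1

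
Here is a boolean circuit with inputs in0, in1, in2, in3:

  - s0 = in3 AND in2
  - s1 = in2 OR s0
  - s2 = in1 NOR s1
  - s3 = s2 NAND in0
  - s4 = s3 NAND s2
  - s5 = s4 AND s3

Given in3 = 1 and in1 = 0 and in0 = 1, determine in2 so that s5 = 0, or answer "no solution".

Check with in3 = 1 and in1 = 0 and in0 = 1 and in2=0:
s0 = in3 AND in2 = 1 AND 0 = 0
s1 = in2 OR s0 = 0 OR 0 = 0
s2 = in1 NOR s1 = 0 NOR 0 = 1
s3 = s2 NAND in0 = 1 NAND 1 = 0
s4 = s3 NAND s2 = 0 NAND 1 = 1
s5 = s4 AND s3 = 1 AND 0 = 0
So s5 = 0.

in2=0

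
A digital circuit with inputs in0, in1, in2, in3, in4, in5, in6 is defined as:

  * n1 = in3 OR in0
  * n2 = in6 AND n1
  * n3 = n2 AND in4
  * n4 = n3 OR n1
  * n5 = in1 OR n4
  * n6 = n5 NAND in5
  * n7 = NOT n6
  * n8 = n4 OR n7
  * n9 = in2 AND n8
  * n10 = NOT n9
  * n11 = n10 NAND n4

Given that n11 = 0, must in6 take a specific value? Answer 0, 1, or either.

either

Both values of in6 occur among assignments with n11 = 0:
  in6=0: in0=0, in1=0, in2=0, in3=1, in4=0, in5=0, in6=0
  in6=1: in0=0, in1=0, in2=0, in3=1, in4=0, in5=0, in6=1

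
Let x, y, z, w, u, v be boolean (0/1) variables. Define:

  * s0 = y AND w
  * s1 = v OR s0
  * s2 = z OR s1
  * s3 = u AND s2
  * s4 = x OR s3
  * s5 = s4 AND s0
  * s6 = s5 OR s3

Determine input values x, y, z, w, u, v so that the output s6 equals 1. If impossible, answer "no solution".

s6 = s5 OR s3 must be 1, so at least one of s5, s3 is 1.
Check with x=0, y=1, z=1, w=1, u=1, v=1:
s0 = y AND w = 1 AND 1 = 1
s1 = v OR s0 = 1 OR 1 = 1
s2 = z OR s1 = 1 OR 1 = 1
s3 = u AND s2 = 1 AND 1 = 1
s4 = x OR s3 = 0 OR 1 = 1
s5 = s4 AND s0 = 1 AND 1 = 1
s6 = s5 OR s3 = 1 OR 1 = 1
So s6 = 1 as required.

x=0, y=1, z=1, w=1, u=1, v=1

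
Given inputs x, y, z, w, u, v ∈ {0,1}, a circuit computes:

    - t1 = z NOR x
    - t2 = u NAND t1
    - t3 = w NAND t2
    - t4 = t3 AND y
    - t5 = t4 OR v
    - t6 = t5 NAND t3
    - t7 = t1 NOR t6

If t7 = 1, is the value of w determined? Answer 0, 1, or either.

0

t7 = t1 NOR t6 must be 1, so both t1 = 0 and t6 = 0.
t1 = z NOR x must be 0, so at least one of z, x is 1.
t6 = t5 NAND t3 must be 0, so both t5 = 1 and t3 = 1.
Every assignment with t7 = 1 has w = 0; there are 18 such assignment(s).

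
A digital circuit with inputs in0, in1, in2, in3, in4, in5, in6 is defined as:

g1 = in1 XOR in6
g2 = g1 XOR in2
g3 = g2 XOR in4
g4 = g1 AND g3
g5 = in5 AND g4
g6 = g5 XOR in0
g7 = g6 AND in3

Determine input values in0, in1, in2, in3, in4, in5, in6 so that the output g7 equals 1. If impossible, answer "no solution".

g7 = g6 AND in3 must be 1, so both g6 = 1 and in3 = 1.
g6 = g5 XOR in0 must be 1, so g5 and in0 differ.
Check with in0=1 in1=1 in2=1 in3=1 in4=1 in5=0 in6=1:
g1 = in1 XOR in6 = 1 XOR 1 = 0
g2 = g1 XOR in2 = 0 XOR 1 = 1
g3 = g2 XOR in4 = 1 XOR 1 = 0
g4 = g1 AND g3 = 0 AND 0 = 0
g5 = in5 AND g4 = 0 AND 0 = 0
g6 = g5 XOR in0 = 0 XOR 1 = 1
g7 = g6 AND in3 = 1 AND 1 = 1
So g7 = 1 as required.

in0=1 in1=1 in2=1 in3=1 in4=1 in5=0 in6=1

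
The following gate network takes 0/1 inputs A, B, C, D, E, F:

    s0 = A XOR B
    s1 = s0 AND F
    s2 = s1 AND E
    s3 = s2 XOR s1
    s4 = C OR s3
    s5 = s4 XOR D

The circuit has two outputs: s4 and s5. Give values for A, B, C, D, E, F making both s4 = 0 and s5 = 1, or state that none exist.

Check with A=0, B=0, C=0, D=1, E=0, F=0:
s0 = A XOR B = 0 XOR 0 = 0
s1 = s0 AND F = 0 AND 0 = 0
s2 = s1 AND E = 0 AND 0 = 0
s3 = s2 XOR s1 = 0 XOR 0 = 0
s4 = C OR s3 = 0 OR 0 = 0
s5 = s4 XOR D = 0 XOR 1 = 1
So s4 = 0 and s5 = 1.

A=0, B=0, C=0, D=1, E=0, F=0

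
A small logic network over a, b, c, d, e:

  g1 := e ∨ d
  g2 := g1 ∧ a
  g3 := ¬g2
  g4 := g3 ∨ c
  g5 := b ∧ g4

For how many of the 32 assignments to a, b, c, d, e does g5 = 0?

g5 = b ∧ g4 must be 0, so at least one of b, g4 is 0.
Enumerating the 32 input combinations, 19 give g5 = 0 and 13 give g5 = 1.

19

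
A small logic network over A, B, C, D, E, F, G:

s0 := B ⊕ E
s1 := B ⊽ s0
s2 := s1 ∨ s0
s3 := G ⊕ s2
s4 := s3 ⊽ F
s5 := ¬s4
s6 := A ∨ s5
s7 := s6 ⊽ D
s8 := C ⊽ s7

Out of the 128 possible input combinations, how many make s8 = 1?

60

s8 = C ⊽ s7 must be 1, so both C = 0 and s7 = 0.
s7 = s6 ⊽ D must be 0, so at least one of s6, D is 1.
Enumerating the 128 input combinations, 60 give s8 = 1 and 68 give s8 = 0.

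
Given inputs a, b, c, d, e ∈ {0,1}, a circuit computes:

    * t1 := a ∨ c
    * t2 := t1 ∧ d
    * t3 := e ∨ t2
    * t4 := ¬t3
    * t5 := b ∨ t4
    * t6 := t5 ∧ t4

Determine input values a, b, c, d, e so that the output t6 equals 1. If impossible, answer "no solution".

t6 = t5 ∧ t4 must be 1, so both t5 = 1 and t4 = 1.
Check with a=1, b=0, c=0, d=0, e=0:
t1 = a ∨ c = 1 ∨ 0 = 1
t2 = t1 ∧ d = 1 ∧ 0 = 0
t3 = e ∨ t2 = 0 ∨ 0 = 0
t4 = ¬t3 = ¬0 = 1
t5 = b ∨ t4 = 0 ∨ 1 = 1
t6 = t5 ∧ t4 = 1 ∧ 1 = 1
So t6 = 1 as required.

a=1, b=0, c=0, d=0, e=0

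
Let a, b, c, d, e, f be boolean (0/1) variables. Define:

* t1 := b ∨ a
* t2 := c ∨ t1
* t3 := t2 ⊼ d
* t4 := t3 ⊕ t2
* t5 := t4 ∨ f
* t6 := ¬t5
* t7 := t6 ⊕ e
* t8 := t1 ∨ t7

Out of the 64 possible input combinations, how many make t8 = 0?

t8 = t1 ∨ t7 must be 0, so both t1 = 0 and t7 = 0.
t1 = b ∨ a must be 0, so both b = 0 and a = 0.
t7 = t6 ⊕ e must be 0, so t6 and e are equal.
Enumerating the 64 input combinations, 8 give t8 = 0 and 56 give t8 = 1.

8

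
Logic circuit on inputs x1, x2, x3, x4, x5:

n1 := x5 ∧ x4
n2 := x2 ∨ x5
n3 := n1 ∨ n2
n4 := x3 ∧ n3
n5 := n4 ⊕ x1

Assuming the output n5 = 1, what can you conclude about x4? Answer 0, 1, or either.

either

Both values of x4 occur among assignments with n5 = 1:
  x4=0: x1=0, x2=0, x3=1, x4=0, x5=1
  x4=1: x1=0, x2=0, x3=1, x4=1, x5=1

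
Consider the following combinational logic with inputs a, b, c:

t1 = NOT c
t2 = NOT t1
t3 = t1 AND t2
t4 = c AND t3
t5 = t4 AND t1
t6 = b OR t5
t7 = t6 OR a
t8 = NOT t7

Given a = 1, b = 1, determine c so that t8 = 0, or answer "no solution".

c=0

t8 = NOT t7 must be 0, so t7 = 1.
t7 = t6 OR a must be 1, so at least one of t6, a is 1.
Check with a = 1, b = 1 and c=0:
t1 = NOT c = NOT 0 = 1
t2 = NOT t1 = NOT 1 = 0
t3 = t1 AND t2 = 1 AND 0 = 0
t4 = c AND t3 = 0 AND 0 = 0
t5 = t4 AND t1 = 0 AND 1 = 0
t6 = b OR t5 = 1 OR 0 = 1
t7 = t6 OR a = 1 OR 1 = 1
t8 = NOT t7 = NOT 1 = 0
So t8 = 0.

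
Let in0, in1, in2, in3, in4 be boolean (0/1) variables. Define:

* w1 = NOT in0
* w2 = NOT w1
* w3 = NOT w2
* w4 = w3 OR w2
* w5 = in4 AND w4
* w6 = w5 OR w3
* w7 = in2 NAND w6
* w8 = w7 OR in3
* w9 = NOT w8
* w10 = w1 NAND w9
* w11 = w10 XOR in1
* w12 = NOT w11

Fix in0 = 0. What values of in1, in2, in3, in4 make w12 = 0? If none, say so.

w12 = NOT w11 must be 0, so w11 = 1.
w11 = w10 XOR in1 must be 1, so w10 and in1 differ.
Check with in0 = 0 and in1=0, in2=1, in3=1, in4=0:
w1 = NOT in0 = NOT 0 = 1
w2 = NOT w1 = NOT 1 = 0
w3 = NOT w2 = NOT 0 = 1
w4 = w3 OR w2 = 1 OR 0 = 1
w5 = in4 AND w4 = 0 AND 1 = 0
w6 = w5 OR w3 = 0 OR 1 = 1
w7 = in2 NAND w6 = 1 NAND 1 = 0
w8 = w7 OR in3 = 0 OR 1 = 1
w9 = NOT w8 = NOT 1 = 0
w10 = w1 NAND w9 = 1 NAND 0 = 1
w11 = w10 XOR in1 = 1 XOR 0 = 1
w12 = NOT w11 = NOT 1 = 0
So w12 = 0.

in1=0, in2=1, in3=1, in4=0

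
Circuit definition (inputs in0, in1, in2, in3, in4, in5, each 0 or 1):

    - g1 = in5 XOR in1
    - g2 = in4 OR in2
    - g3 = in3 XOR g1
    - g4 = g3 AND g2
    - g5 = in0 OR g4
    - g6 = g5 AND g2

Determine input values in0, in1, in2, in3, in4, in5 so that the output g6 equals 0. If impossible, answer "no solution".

in0=0 in1=1 in2=0 in3=0 in4=0 in5=1

g6 = g5 AND g2 must be 0, so at least one of g5, g2 is 0.
Check with in0=0 in1=1 in2=0 in3=0 in4=0 in5=1:
g1 = in5 XOR in1 = 1 XOR 1 = 0
g2 = in4 OR in2 = 0 OR 0 = 0
g3 = in3 XOR g1 = 0 XOR 0 = 0
g4 = g3 AND g2 = 0 AND 0 = 0
g5 = in0 OR g4 = 0 OR 0 = 0
g6 = g5 AND g2 = 0 AND 0 = 0
So g6 = 0 as required.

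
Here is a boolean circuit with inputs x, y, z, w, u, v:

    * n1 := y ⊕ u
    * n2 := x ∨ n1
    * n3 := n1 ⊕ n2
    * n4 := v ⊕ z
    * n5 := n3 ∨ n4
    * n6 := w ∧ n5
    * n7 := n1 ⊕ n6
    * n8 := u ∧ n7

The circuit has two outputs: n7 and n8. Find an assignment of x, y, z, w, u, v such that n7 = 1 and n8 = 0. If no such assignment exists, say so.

Check with x=0, y=1, z=1, w=0, u=0, v=0:
n1 = y ⊕ u = 1 ⊕ 0 = 1
n2 = x ∨ n1 = 0 ∨ 1 = 1
n3 = n1 ⊕ n2 = 1 ⊕ 1 = 0
n4 = v ⊕ z = 0 ⊕ 1 = 1
n5 = n3 ∨ n4 = 0 ∨ 1 = 1
n6 = w ∧ n5 = 0 ∧ 1 = 0
n7 = n1 ⊕ n6 = 1 ⊕ 0 = 1
n8 = u ∧ n7 = 0 ∧ 1 = 0
So n7 = 1 and n8 = 0.

x=0, y=1, z=1, w=0, u=0, v=0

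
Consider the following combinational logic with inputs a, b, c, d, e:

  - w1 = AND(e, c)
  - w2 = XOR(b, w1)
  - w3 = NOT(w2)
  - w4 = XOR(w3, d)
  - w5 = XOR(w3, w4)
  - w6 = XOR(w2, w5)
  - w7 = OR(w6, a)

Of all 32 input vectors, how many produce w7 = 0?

8

w7 = OR(w6, a) must be 0, so both w6 = 0 and a = 0.
w6 = XOR(w2, w5) must be 0, so w2 and w5 are equal.
Enumerating the 32 input combinations, 8 give w7 = 0 and 24 give w7 = 1.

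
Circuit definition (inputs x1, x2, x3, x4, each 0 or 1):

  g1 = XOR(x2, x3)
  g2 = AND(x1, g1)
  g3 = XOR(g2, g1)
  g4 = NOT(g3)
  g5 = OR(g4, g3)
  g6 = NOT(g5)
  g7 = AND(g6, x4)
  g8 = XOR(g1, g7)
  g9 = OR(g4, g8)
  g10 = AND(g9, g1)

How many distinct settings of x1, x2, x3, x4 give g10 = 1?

8

g10 = AND(g9, g1) must be 1, so both g9 = 1 and g1 = 1.
g9 = OR(g4, g8) must be 1, so at least one of g4, g8 is 1.
g1 = XOR(x2, x3) must be 1, so x2 and x3 differ.
Enumerating the 16 input combinations, 8 give g10 = 1 and 8 give g10 = 0.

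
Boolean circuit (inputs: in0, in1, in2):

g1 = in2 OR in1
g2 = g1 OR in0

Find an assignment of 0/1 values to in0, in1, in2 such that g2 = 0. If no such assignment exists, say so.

in0=0 in1=0 in2=0

g2 = g1 OR in0 must be 0, so both g1 = 0 and in0 = 0.
Check with in0=0 in1=0 in2=0:
g1 = in2 OR in1 = 0 OR 0 = 0
g2 = g1 OR in0 = 0 OR 0 = 0
So g2 = 0 as required.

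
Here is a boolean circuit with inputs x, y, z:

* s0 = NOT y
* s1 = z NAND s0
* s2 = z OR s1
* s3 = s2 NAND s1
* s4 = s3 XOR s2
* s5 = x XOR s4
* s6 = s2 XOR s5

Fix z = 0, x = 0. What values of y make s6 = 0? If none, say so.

Check with z = 0, x = 0 and y=0:
s0 = NOT y = NOT 0 = 1
s1 = z NAND s0 = 0 NAND 1 = 1
s2 = z OR s1 = 0 OR 1 = 1
s3 = s2 NAND s1 = 1 NAND 1 = 0
s4 = s3 XOR s2 = 0 XOR 1 = 1
s5 = x XOR s4 = 0 XOR 1 = 1
s6 = s2 XOR s5 = 1 XOR 1 = 0
So s6 = 0.

y=0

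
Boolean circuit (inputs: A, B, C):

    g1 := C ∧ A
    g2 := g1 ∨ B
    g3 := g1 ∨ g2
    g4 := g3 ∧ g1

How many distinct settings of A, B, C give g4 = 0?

6

g4 = g3 ∧ g1 must be 0, so at least one of g3, g1 is 0.
Enumerating the 8 input combinations, 6 give g4 = 0 and 2 give g4 = 1.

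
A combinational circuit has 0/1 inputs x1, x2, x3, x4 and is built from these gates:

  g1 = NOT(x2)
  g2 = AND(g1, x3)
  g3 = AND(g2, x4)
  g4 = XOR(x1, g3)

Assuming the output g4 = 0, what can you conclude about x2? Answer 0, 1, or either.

Both values of x2 occur among assignments with g4 = 0:
  x2=0: x1=0, x2=0, x3=0, x4=0
  x2=1: x1=0, x2=1, x3=0, x4=0

either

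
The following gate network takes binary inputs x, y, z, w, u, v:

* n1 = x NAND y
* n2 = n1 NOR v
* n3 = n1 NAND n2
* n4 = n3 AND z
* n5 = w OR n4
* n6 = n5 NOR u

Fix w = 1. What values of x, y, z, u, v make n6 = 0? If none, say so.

n6 = n5 NOR u must be 0, so at least one of n5, u is 1.
Check with w = 1 and x=1, y=1, z=1, u=0, v=1:
n1 = x NAND y = 1 NAND 1 = 0
n2 = n1 NOR v = 0 NOR 1 = 0
n3 = n1 NAND n2 = 0 NAND 0 = 1
n4 = n3 AND z = 1 AND 1 = 1
n5 = w OR n4 = 1 OR 1 = 1
n6 = n5 NOR u = 1 NOR 0 = 0
So n6 = 0.

x=1, y=1, z=1, u=0, v=1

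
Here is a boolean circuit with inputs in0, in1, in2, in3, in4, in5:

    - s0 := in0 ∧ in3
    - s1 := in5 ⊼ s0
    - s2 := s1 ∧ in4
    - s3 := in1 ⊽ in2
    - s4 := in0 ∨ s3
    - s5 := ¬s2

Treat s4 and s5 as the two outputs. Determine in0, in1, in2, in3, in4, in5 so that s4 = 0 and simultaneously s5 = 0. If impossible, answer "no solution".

Check with in0=0 in1=0 in2=1 in3=1 in4=1 in5=1:
s0 = in0 ∧ in3 = 0 ∧ 1 = 0
s1 = in5 ⊼ s0 = 1 ⊼ 0 = 1
s2 = s1 ∧ in4 = 1 ∧ 1 = 1
s3 = in1 ⊽ in2 = 0 ⊽ 1 = 0
s4 = in0 ∨ s3 = 0 ∨ 0 = 0
s5 = ¬s2 = ¬1 = 0
So s4 = 0 and s5 = 0.

in0=0 in1=0 in2=1 in3=1 in4=1 in5=1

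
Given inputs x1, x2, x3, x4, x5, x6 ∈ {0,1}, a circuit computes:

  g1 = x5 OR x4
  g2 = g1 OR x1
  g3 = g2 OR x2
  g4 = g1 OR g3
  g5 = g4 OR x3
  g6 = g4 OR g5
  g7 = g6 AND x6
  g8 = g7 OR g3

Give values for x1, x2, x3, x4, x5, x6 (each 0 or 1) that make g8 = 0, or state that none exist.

g8 = g7 OR g3 must be 0, so both g7 = 0 and g3 = 0.
g7 = g6 AND x6 must be 0, so at least one of g6, x6 is 0.
Check with x1=0, x2=0, x3=1, x4=0, x5=0, x6=0:
g1 = x5 OR x4 = 0 OR 0 = 0
g2 = g1 OR x1 = 0 OR 0 = 0
g3 = g2 OR x2 = 0 OR 0 = 0
g4 = g1 OR g3 = 0 OR 0 = 0
g5 = g4 OR x3 = 0 OR 1 = 1
g6 = g4 OR g5 = 0 OR 1 = 1
g7 = g6 AND x6 = 1 AND 0 = 0
g8 = g7 OR g3 = 0 OR 0 = 0
So g8 = 0 as required.

x1=0, x2=0, x3=1, x4=0, x5=0, x6=0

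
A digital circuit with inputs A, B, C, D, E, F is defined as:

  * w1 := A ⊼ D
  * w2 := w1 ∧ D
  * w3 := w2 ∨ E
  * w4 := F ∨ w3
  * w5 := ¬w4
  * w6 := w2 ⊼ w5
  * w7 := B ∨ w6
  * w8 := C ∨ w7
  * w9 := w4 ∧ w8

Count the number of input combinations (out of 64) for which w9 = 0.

12

w9 = w4 ∧ w8 must be 0, so at least one of w4, w8 is 0.
Enumerating the 64 input combinations, 12 give w9 = 0 and 52 give w9 = 1.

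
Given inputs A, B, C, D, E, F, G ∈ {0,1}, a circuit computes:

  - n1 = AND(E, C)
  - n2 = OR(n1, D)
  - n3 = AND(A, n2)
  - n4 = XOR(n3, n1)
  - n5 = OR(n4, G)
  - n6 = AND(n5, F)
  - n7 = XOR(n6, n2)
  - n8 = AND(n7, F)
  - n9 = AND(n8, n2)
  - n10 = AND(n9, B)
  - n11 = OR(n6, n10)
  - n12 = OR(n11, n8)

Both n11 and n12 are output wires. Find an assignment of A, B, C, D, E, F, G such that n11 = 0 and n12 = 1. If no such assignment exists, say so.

Check with A=1, B=0, C=1, D=0, E=1, F=1, G=0:
n1 = AND(E, C) = AND(1, 1) = 1
n2 = OR(n1, D) = OR(1, 0) = 1
n3 = AND(A, n2) = AND(1, 1) = 1
n4 = XOR(n3, n1) = XOR(1, 1) = 0
n5 = OR(n4, G) = OR(0, 0) = 0
n6 = AND(n5, F) = AND(0, 1) = 0
n7 = XOR(n6, n2) = XOR(0, 1) = 1
n8 = AND(n7, F) = AND(1, 1) = 1
n9 = AND(n8, n2) = AND(1, 1) = 1
n10 = AND(n9, B) = AND(1, 0) = 0
n11 = OR(n6, n10) = OR(0, 0) = 0
n12 = OR(n11, n8) = OR(0, 1) = 1
So n11 = 0 and n12 = 1.

A=1, B=0, C=1, D=0, E=1, F=1, G=0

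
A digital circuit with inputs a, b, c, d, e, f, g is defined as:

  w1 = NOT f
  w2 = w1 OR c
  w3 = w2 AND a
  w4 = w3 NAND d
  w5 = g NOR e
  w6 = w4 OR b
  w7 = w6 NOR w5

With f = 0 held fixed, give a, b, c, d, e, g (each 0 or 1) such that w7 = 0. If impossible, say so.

a=0 b=0 c=0 d=1 e=0 g=0

w7 = w6 NOR w5 must be 0, so at least one of w6, w5 is 1.
Check with f = 0 and a=0, b=0, c=0, d=1, e=0, g=0:
w1 = NOT f = NOT 0 = 1
w2 = w1 OR c = 1 OR 0 = 1
w3 = w2 AND a = 1 AND 0 = 0
w4 = w3 NAND d = 0 NAND 1 = 1
w5 = g NOR e = 0 NOR 0 = 1
w6 = w4 OR b = 1 OR 0 = 1
w7 = w6 NOR w5 = 1 NOR 1 = 0
So w7 = 0.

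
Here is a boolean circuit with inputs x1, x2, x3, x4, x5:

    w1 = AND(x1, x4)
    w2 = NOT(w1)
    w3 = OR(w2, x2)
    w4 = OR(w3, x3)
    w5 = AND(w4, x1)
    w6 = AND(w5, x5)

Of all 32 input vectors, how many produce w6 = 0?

w6 = AND(w5, x5) must be 0, so at least one of w5, x5 is 0.
Enumerating the 32 input combinations, 25 give w6 = 0 and 7 give w6 = 1.

25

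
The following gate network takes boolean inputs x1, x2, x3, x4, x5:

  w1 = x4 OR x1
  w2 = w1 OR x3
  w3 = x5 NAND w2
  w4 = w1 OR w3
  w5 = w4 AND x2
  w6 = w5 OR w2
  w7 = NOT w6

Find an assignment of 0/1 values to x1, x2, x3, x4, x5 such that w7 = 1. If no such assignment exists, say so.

x1=0, x2=0, x3=0, x4=0, x5=1

Check with x1=0, x2=0, x3=0, x4=0, x5=1:
w1 = x4 OR x1 = 0 OR 0 = 0
w2 = w1 OR x3 = 0 OR 0 = 0
w3 = x5 NAND w2 = 1 NAND 0 = 1
w4 = w1 OR w3 = 0 OR 1 = 1
w5 = w4 AND x2 = 1 AND 0 = 0
w6 = w5 OR w2 = 0 OR 0 = 0
w7 = NOT w6 = NOT 0 = 1
So w7 = 1 as required.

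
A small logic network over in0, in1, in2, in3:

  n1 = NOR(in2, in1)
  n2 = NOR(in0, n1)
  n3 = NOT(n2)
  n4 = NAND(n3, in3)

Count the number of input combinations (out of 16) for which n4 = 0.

n4 = NAND(n3, in3) must be 0, so both n3 = 1 and in3 = 1.
n3 = NOT(n2) must be 1, so n2 = 0.
n2 = NOR(in0, n1) must be 0, so at least one of in0, n1 is 1.
Satisfying assignments:
  in0=0, in1=0, in2=0, in3=1
  in0=1, in1=0, in2=0, in3=1
  in0=1, in1=0, in2=1, in3=1
  in0=1, in1=1, in2=0, in3=1
  in0=1, in1=1, in2=1, in3=1

5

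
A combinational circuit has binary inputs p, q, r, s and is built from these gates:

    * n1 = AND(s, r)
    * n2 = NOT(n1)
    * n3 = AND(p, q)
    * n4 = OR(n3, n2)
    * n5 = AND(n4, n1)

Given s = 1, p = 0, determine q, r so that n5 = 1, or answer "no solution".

With s = 1, p = 0 fixed, none of the 4 settings of q, r give n5 = 1.
For example, with q=0, r=0:
n1 = AND(s, r) = AND(1, 0) = 0
n2 = NOT(n1) = NOT 0 = 1
n3 = AND(p, q) = AND(0, 0) = 0
n4 = OR(n3, n2) = OR(0, 1) = 1
n5 = AND(n4, n1) = AND(1, 0) = 0
giving n5 = 0 ≠ 1.

no solution exists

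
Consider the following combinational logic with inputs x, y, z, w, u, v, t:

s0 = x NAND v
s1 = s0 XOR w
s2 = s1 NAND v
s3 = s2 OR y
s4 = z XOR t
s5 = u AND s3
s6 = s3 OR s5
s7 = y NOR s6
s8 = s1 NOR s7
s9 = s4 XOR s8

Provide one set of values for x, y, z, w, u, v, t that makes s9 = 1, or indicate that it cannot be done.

x=0 y=0 z=1 w=1 u=0 v=0 t=1

s9 = s4 XOR s8 must be 1, so s4 and s8 differ.
Check with x=0 y=0 z=1 w=1 u=0 v=0 t=1:
s0 = x NAND v = 0 NAND 0 = 1
s1 = s0 XOR w = 1 XOR 1 = 0
s2 = s1 NAND v = 0 NAND 0 = 1
s3 = s2 OR y = 1 OR 0 = 1
s4 = z XOR t = 1 XOR 1 = 0
s5 = u AND s3 = 0 AND 1 = 0
s6 = s3 OR s5 = 1 OR 0 = 1
s7 = y NOR s6 = 0 NOR 1 = 0
s8 = s1 NOR s7 = 0 NOR 0 = 1
s9 = s4 XOR s8 = 0 XOR 1 = 1
So s9 = 1 as required.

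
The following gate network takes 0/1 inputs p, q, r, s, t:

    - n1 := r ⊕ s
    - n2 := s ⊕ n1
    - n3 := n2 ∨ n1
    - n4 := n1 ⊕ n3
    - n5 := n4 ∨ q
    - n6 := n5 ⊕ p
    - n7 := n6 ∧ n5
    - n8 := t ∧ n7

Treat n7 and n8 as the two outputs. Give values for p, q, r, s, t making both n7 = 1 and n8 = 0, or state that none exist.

p=0, q=0, r=1, s=1, t=0

Check with p=0, q=0, r=1, s=1, t=0:
n1 = r ⊕ s = 1 ⊕ 1 = 0
n2 = s ⊕ n1 = 1 ⊕ 0 = 1
n3 = n2 ∨ n1 = 1 ∨ 0 = 1
n4 = n1 ⊕ n3 = 0 ⊕ 1 = 1
n5 = n4 ∨ q = 1 ∨ 0 = 1
n6 = n5 ⊕ p = 1 ⊕ 0 = 1
n7 = n6 ∧ n5 = 1 ∧ 1 = 1
n8 = t ∧ n7 = 0 ∧ 1 = 0
So n7 = 1 and n8 = 0.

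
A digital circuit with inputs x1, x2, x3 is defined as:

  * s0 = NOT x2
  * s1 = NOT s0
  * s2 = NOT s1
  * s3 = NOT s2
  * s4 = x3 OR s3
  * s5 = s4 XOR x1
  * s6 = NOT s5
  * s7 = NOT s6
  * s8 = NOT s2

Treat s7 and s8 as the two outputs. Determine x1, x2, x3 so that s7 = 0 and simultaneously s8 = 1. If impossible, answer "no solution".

x1=1, x2=1, x3=0

Check with x1=1, x2=1, x3=0:
s0 = NOT x2 = NOT 1 = 0
s1 = NOT s0 = NOT 0 = 1
s2 = NOT s1 = NOT 1 = 0
s3 = NOT s2 = NOT 0 = 1
s4 = x3 OR s3 = 0 OR 1 = 1
s5 = s4 XOR x1 = 1 XOR 1 = 0
s6 = NOT s5 = NOT 0 = 1
s7 = NOT s6 = NOT 1 = 0
s8 = NOT s2 = NOT 0 = 1
So s7 = 0 and s8 = 1.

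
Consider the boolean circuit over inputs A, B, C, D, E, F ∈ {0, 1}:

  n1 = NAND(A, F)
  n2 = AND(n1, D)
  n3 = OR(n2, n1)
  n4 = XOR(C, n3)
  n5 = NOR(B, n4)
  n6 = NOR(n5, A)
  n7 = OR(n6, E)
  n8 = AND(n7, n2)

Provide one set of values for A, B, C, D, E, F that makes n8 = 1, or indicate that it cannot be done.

A=0 B=0 C=1 D=1 E=1 F=0

n8 = AND(n7, n2) must be 1, so both n7 = 1 and n2 = 1.
Check with A=0 B=0 C=1 D=1 E=1 F=0:
n1 = NAND(A, F) = NAND(0, 0) = 1
n2 = AND(n1, D) = AND(1, 1) = 1
n3 = OR(n2, n1) = OR(1, 1) = 1
n4 = XOR(C, n3) = XOR(1, 1) = 0
n5 = NOR(B, n4) = NOR(0, 0) = 1
n6 = NOR(n5, A) = NOR(1, 0) = 0
n7 = OR(n6, E) = OR(0, 1) = 1
n8 = AND(n7, n2) = AND(1, 1) = 1
So n8 = 1 as required.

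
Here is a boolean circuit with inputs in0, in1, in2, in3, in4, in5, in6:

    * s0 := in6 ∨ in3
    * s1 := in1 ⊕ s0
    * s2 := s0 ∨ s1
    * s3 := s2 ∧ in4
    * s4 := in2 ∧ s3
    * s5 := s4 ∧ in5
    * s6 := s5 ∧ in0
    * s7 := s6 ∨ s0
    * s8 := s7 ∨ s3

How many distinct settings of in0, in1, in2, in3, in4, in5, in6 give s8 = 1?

104

s8 = s7 ∨ s3 must be 1, so at least one of s7, s3 is 1.
Enumerating the 128 input combinations, 104 give s8 = 1 and 24 give s8 = 0.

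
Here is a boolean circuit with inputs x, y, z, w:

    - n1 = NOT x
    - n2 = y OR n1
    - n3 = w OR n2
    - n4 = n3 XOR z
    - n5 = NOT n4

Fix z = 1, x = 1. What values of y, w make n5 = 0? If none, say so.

y=0, w=0

Check with z = 1, x = 1 and y=0, w=0:
n1 = NOT x = NOT 1 = 0
n2 = y OR n1 = 0 OR 0 = 0
n3 = w OR n2 = 0 OR 0 = 0
n4 = n3 XOR z = 0 XOR 1 = 1
n5 = NOT n4 = NOT 1 = 0
So n5 = 0.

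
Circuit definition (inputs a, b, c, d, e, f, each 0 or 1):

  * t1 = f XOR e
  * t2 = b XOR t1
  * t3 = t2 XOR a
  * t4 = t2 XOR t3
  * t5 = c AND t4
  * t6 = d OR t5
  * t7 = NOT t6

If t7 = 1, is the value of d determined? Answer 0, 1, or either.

t7 = NOT t6 must be 1, so t6 = 0.
Every assignment with t7 = 1 has d = 0; there are 24 such assignment(s).

0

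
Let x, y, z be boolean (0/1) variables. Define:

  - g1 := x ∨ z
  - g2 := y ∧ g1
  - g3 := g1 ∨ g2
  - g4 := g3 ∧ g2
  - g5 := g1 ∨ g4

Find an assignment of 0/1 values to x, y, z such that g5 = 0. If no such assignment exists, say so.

Check with x=0, y=1, z=0:
g1 = x ∨ z = 0 ∨ 0 = 0
g2 = y ∧ g1 = 1 ∧ 0 = 0
g3 = g1 ∨ g2 = 0 ∨ 0 = 0
g4 = g3 ∧ g2 = 0 ∧ 0 = 0
g5 = g1 ∨ g4 = 0 ∨ 0 = 0
So g5 = 0 as required.

x=0, y=1, z=0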